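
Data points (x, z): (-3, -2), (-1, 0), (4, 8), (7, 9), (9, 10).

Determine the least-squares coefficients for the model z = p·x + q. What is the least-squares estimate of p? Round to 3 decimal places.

p = 1.059

Forming MᵀM = [[156, 16]; [16, 5]] and Mᵀz = [191, 25]ᵀ gives MᵀM·[p, q]ᵀ = Mᵀz.
Δ = 156·5 − 16² = 524.
p = (191·5 − 16·25)/524 = 555/524; q = (156·25 − 16·191)/524 = 211/131.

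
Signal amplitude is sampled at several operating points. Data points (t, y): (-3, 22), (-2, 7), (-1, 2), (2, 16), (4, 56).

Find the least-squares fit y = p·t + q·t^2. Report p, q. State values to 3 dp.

MᵀM·[p, q]ᵀ = Mᵀy reads: 34·p + 36·q = 174;  36·p + 370·q = 1188.
(Σt·t = 34, Σt·t^2 = 36, Σt^2·t^2 = 370, Σt·y = 174, Σt^2·y = 1188.)
Δ = 34·370 − 36² = 11284.
p = (174·370 − 36·1188)/11284 = 5403/2821; q = (34·1188 − 36·174)/11284 = 8532/2821.

p = 1.915, q = 3.024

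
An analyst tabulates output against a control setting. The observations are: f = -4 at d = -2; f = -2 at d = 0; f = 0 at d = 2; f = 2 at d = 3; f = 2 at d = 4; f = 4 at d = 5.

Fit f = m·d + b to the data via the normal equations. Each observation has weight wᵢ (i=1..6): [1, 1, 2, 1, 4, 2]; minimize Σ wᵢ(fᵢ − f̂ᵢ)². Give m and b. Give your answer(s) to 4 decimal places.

Sums needed: Σwᵢ·d·d = 135, Σwᵢ·d = 31, Σwᵢ·1 = 11.
For MᵀWf: Σwᵢ·d·f = 86, Σwᵢ·f = 12.
Normal equations: [[135, 31]; [31, 11]]·[m, b]ᵀ = [86, 12]ᵀ.
Eliminating b: 11·(row 1) − 31·(row 2) gives 524·m = 11·86 − 31·12 = 574, so m = 287/262.
Then b = (12 − 31·(287/262))/11 = -523/262.

m = 1.0954, b = -1.9962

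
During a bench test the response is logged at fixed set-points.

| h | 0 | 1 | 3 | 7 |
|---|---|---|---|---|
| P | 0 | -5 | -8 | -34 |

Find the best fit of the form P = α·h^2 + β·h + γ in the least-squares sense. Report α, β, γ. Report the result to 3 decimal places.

α = -0.511, β = -1.083, γ = -1.239

Entries of MᵀM: Σh^2·h^2 = 2483, Σh^2·h = 371, Σh^2 = 59, Σh·h = 59, Σh = 11, Σ1 = 4.
And Σh^2·P = -1743, Σh·P = -267, ΣP = -47.
So MᵀM·[α, β, γ]ᵀ = MᵀP: [[2483, 371, 59]; [371, 59, 11]; [59, 11, 4]]·[α, β, γ]ᵀ = [-1743, -267, -47]ᵀ.
Inverting the 3×3 Gram matrix, [α, β, γ]ᵀ = [-95/186, -1007/930, -192/155]ᵀ.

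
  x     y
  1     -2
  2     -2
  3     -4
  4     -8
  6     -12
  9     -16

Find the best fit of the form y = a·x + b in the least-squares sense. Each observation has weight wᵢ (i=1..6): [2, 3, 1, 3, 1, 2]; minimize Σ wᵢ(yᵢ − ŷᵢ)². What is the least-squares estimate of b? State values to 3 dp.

b = 0.677

Compute the Gram sums: Σwᵢ·x·x = 269, Σwᵢ·x = 47, Σwᵢ·1 = 12.
And Σwᵢ·x·y = -484, Σwᵢ·y = -82.
So MᵀWM·[a, b]ᵀ = MᵀWy: [[269, 47]; [47, 12]]·[a, b]ᵀ = [-484, -82]ᵀ.
det = 269·12 − 47² = 1019.
a = ((-484)·12 − 47·(-82))/1019 = -1954/1019; b = (269·(-82) − 47·(-484))/1019 = 690/1019.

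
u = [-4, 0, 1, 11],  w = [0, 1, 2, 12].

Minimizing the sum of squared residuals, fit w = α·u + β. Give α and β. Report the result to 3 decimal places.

Sums needed: Σu·u = 138, Σu = 8, Σ1 = 4.
For Xᵀw: Σu·w = 134, Σw = 15.
So XᵀX·[α, β]ᵀ = Xᵀw: [[138, 8]; [8, 4]]·[α, β]ᵀ = [134, 15]ᵀ.
Eliminating β: 4·(row 1) − 8·(row 2) gives 488·α = 4·134 − 8·15 = 416, so α = 52/61.
Then β = (15 − 8·(52/61))/4 = 499/244.

α = 0.852, β = 2.045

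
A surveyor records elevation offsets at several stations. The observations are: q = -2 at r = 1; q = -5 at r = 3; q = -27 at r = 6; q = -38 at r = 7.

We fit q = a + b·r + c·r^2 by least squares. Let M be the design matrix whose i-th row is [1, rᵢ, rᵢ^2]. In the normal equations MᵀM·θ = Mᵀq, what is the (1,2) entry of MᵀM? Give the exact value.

Row 1 ↔ basis 1, column 2 ↔ basis r, so (MᵀM)_{1,2} = Σᵢ r = (1)·(1) + (1)·(3) + (1)·(6) + (1)·(7) = 17.

17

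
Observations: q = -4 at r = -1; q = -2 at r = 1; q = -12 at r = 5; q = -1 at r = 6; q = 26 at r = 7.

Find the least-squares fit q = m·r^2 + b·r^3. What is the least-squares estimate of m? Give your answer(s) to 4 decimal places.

From the data, Σr^2·r^2 = 4324, Σr^2·r^3 = 27708, Σr^3·r^3 = 179932.
And Σr^2·q = 932, Σr^3·q = 7204.
Normal equations: [[4324, 27708]; [27708, 179932]]·[m, b]ᵀ = [932, 7204]ᵀ.
det = 4324·179932 − 27708² = 10292704.
m = (932·179932 − 27708·7204)/10292704 = -997244/321647; b = (4324·7204 − 27708·932)/10292704 = 166445/321647.

m = -3.1004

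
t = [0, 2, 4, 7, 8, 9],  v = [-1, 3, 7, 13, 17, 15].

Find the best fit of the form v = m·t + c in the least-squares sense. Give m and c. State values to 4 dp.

Normal-equation sums: Σt·t = 214, Σt = 30, Σ1 = 6.
Right-hand side: Σt·v = 396, Σv = 54.
det = 214·6 − 30² = 384.
m = (396·6 − 30·54)/384 = 63/32; c = (214·54 − 30·396)/384 = -27/32.

m = 1.9688, c = -0.8438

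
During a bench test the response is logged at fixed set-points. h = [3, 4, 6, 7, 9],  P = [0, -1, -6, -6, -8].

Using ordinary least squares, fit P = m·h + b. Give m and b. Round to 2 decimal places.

m = -1.41, b = 3.99

From the data, Σh·h = 191, Σh = 29, Σ1 = 5.
For XᵀP: Σh·P = -154, ΣP = -21.
Determinant 191·5 − 29² = 114.
m = ((-154)·5 − 29·(-21))/114 = -161/114; b = (191·(-21) − 29·(-154))/114 = 455/114.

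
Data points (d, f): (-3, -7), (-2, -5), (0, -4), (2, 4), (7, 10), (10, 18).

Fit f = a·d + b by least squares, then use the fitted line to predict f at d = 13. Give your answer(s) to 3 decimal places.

f̂ = 22.800

Forming AᵀA = [[166, 14]; [14, 6]] and Aᵀf = [289, 16]ᵀ gives AᵀA·[a, b]ᵀ = Aᵀf.
Eliminating b: 6·(row 1) − 14·(row 2) gives 800·a = 6·289 − 14·16 = 1510, so a = 151/80.
Then b = (16 − 14·(151/80))/6 = -139/80.
At d = 13: f̂ = (151/80)·(13) + (-139/80)·(1) = 114/5.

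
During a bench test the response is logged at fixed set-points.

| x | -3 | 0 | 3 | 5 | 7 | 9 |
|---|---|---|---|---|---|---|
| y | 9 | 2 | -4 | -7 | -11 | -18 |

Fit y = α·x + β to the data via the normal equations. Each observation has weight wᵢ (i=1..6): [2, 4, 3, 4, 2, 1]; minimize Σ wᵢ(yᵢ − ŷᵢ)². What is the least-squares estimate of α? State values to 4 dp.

α = -2.0378

Entries of AᵀWA: Σwᵢ·x·x = 324, Σwᵢ·x = 46, Σwᵢ·1 = 16.
For AᵀWy: Σwᵢ·x·y = -546, Σwᵢ·y = -54.
AᵀWA·[α, β]ᵀ = AᵀWy becomes [[324, 46]; [46, 16]]·[α, β]ᵀ = [-546, -54]ᵀ.
Determinant 324·16 − 46² = 3068.
α = ((-546)·16 − 46·(-54))/3068 = -1563/767; β = (324·(-54) − 46·(-546))/3068 = 1905/767.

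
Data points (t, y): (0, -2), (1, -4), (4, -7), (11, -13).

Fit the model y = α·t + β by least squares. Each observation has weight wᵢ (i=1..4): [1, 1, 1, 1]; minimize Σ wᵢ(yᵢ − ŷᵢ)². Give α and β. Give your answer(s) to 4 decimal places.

α = -0.9595, β = -2.6622

Compute the Gram sums: Σwᵢ·t·t = 138, Σwᵢ·t = 16, Σwᵢ·1 = 4.
And Σwᵢ·t·y = -175, Σwᵢ·y = -26.
Normal equations: [[138, 16]; [16, 4]]·[α, β]ᵀ = [-175, -26]ᵀ.
Eliminating β: 4·(row 1) − 16·(row 2) gives 296·α = 4·(-175) − 16·(-26) = -284, so α = -71/74.
Then β = ((-26) − 16·(-71/74))/4 = -197/74.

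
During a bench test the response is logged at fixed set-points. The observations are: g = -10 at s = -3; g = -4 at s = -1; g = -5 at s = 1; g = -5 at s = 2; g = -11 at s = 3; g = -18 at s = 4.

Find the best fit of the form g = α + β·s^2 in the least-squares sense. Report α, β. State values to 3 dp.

Forming XᵀX = [[6, 40]; [40, 436]] and Xᵀg = [-53, -506]ᵀ gives XᵀX·[α, β]ᵀ = Xᵀg.
det = 6·436 − 40² = 1016.
α = ((-53)·436 − 40·(-506))/1016 = -717/254; β = (6·(-506) − 40·(-53))/1016 = -229/254.

α = -2.823, β = -0.902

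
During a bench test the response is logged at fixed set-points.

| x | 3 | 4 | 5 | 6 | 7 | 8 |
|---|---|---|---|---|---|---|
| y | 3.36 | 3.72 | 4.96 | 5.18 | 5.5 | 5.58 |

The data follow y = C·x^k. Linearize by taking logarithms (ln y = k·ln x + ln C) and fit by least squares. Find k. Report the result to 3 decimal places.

k = 0.568

Linearized form: ln y = k·ln x + ln C. From the 6 transformed points,
AᵀA = [[17.0401, 9.9115]; [9.9115, 6]], rhs = [15.5694, 9.1958]ᵀ  (here Σln x = 9.9115, Σ(ln x)² = 17.0401, Σln y = 9.1958, Σln x·ln y = 15.5694).
Slope k = (n·Σln x·ln y − Σln x·Σln y)/(n·Σ(ln x)² − (Σln x)²) = (6·15.5694 − 9.9115·9.1958)/4.0036 = 0.56755; ln C = (Σln y − k·Σln x)/n = 0.59509.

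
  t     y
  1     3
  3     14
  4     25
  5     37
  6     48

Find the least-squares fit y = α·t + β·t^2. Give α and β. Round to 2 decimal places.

α = 2.02, β = 1.02

Forming MᵀM = [[87, 433]; [433, 2259]] and Mᵀy = [618, 3182]ᵀ gives MᵀM·[α, β]ᵀ = Mᵀy.
Determinant 87·2259 − 433² = 9044.
α = (618·2259 − 433·3182)/9044 = 652/323; β = (87·3182 − 433·618)/9044 = 330/323.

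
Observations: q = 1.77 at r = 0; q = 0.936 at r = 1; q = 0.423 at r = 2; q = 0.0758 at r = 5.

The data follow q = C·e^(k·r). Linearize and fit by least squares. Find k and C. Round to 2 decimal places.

k = -0.63, C = 1.69

Let Y = ln q. Fitting Y = k·r + ln C by least squares:
XᵀX = [[30.0000, 8.0000]; [8.0000, 4]], rhs = [-14.6852, -2.9352]ᵀ  (here Σr = 8.0000, Σ(r)² = 30.0000, Σln q = -2.9352, Σr·ln q = -14.6852).
Solving (det = 56.0000): k = -0.62963, ln C = 0.52546, so C = exp(0.52546) = 1.69123.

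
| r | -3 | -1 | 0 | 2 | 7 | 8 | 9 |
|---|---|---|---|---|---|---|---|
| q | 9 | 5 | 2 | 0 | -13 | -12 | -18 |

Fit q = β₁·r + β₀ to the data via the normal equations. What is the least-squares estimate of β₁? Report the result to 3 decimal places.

β₁ = -2.133

From the data, Σr·r = 208, Σr = 22, Σ1 = 7.
Moment sums: Σr·q = -381, Σq = -27.
MᵀM·[β₁, β₀]ᵀ = Mᵀq becomes [[208, 22]; [22, 7]]·[β₁, β₀]ᵀ = [-381, -27]ᵀ.
Eliminating β₀: 7·(row 1) − 22·(row 2) gives 972·β₁ = 7·(-381) − 22·(-27) = -2073, so β₁ = -691/324.
Then β₀ = ((-27) − 22·(-691/324))/7 = 461/162.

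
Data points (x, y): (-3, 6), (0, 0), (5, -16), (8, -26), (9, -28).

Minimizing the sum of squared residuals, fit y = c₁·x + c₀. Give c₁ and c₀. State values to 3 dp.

c₁ = -2.948, c₀ = -1.599

With design matrix M, MᵀM = [[179, 19]; [19, 5]] and Mᵀy = [-558, -64]ᵀ.
Eliminating c₀: 5·(row 1) − 19·(row 2) gives 534·c₁ = 5·(-558) − 19·(-64) = -1574, so c₁ = -787/267.
Then c₀ = ((-64) − 19·(-787/267))/5 = -427/267.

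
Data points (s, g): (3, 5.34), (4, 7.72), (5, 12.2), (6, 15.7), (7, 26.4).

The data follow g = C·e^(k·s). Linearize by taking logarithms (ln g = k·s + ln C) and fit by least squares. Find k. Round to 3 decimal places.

Taking logs, ln g = k·s + ln C, so regress ln g on s.
XᵀX = [[135.0000, 25.0000]; [25.0000, 5]], rhs = [65.1436, 12.2475]ᵀ  (here Σs = 25.0000, Σ(s)² = 135.0000, Σln g = 12.2475, Σs·ln g = 65.1436).
Solving (det = 50.0000): k = 0.39061, ln C = 0.49644.

k = 0.391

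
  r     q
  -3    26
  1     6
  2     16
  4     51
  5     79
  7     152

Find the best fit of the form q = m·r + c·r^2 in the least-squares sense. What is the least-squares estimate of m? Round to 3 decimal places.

From the data, Σr·r = 104, Σr·r^2 = 514, Σr^2·r^2 = 3380.
For Mᵀq: Σr·q = 1623, Σr^2·q = 10543.
So MᵀM·[m, c]ᵀ = Mᵀq: [[104, 514]; [514, 3380]]·[m, c]ᵀ = [1623, 10543]ᵀ.
Determinant 104·3380 − 514² = 87324.
m = (1623·3380 − 514·10543)/87324 = 33319/43662; c = (104·10543 − 514·1623)/87324 = 131125/43662.

m = 0.763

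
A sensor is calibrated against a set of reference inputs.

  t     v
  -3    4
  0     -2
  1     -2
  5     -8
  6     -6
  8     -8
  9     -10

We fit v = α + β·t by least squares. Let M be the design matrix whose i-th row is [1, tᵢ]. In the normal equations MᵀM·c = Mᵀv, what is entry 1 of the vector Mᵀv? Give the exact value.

Entry 1 ↔ basis 1, so (Mᵀv)_{1} = Σᵢ vᵢ = (1)·(4) + (1)·(-2) + (1)·(-2) + (1)·(-8) + (1)·(-6) + (1)·(-8) + (1)·(-10) = -32.

-32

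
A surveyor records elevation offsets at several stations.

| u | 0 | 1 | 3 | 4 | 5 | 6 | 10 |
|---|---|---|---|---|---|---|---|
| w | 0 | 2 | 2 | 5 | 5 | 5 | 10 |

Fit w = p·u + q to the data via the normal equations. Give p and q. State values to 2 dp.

The normal system AᵀA·[p, q]ᵀ = Aᵀw is [[187, 29]; [29, 7]]·[p, q]ᵀ = [183, 29]ᵀ.
Eliminating q: 7·(row 1) − 29·(row 2) gives 468·p = 7·183 − 29·29 = 440, so p = 110/117.
Then q = (29 − 29·(110/117))/7 = 29/117.

p = 0.94, q = 0.25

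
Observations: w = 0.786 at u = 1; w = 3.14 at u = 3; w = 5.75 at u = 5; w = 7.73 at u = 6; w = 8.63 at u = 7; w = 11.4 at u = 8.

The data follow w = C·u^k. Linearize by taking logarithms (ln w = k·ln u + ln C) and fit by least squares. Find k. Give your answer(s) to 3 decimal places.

Linearized form: ln w = k·ln u + ln C. From the 6 transformed points,
Sums: Σln u = 8.5252, Σ(ln u)² = 15.1183, Σln w = 9.2866, Σln u·ln w = 16.9911.
Normal system: [[15.1183, 8.5252]; [8.5252, 6]]·[k, ln C]ᵀ = [16.9911, 9.2866]ᵀ.
Solving (det = 18.0313): k = 1.26318, ln C = -0.24704.

k = 1.263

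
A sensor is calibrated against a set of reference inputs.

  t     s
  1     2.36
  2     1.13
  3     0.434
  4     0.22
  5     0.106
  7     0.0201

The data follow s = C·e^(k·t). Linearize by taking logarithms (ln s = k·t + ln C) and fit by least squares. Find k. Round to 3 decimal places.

Linearized form: ln s = k·t + ln C. From the 6 transformed points,
XᵀX = [[104.0000, 22.0000]; [22.0000, 6]], rhs = [-46.0284, -7.5193]ᵀ  (here Σt = 22.0000, Σ(t)² = 104.0000, Σln s = -7.5193, Σt·ln s = -46.0284).
Δ = 104.0000·6 − (22.0000)² = 140.0000; k = (-46.0284·6 − 22.0000·-7.5193)/140.0000 = -0.79104, ln C = (104.0000·-7.5193 − 22.0000·-46.0284)/140.0000 = 1.64726.

k = -0.791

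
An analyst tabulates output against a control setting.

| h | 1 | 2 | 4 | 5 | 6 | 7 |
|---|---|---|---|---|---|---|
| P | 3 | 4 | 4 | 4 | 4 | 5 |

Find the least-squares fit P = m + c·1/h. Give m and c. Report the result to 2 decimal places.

m = 4.59, c = -1.56

Setting ∂/∂m … = 0 gives: 6·m + (949/420)·c = 24;  (949/420)·m + (247081/176400)·c = 859/105.
(Σ1 = 6, Σ1/h = 949/420, Σ1/h·1/h = 247081/176400, ΣP = 24, Σ1/h·P = 859/105.)
Δ = 6·(247081/176400) − (949/420)² = 116377/35280.
m = (24·(247081/176400) − (949/420)·(859/105))/(116377/35280) = 533836/116377; c = (6·(859/105) − (949/420)·24)/(116377/35280) = -181440/116377.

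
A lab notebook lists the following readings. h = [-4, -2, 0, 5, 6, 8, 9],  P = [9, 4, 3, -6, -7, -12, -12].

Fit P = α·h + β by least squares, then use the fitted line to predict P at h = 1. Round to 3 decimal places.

The normal system AᵀA·[α, β]ᵀ = AᵀP is [[226, 22]; [22, 7]]·[α, β]ᵀ = [-320, -21]ᵀ.
det = 226·7 − 22² = 1098.
α = ((-320)·7 − 22·(-21))/1098 = -889/549; β = (226·(-21) − 22·(-320))/1098 = 1147/549.
At h = 1: P̂ = (-889/549)·(1) + (1147/549)·(1) = 86/183.

P̂ = 0.470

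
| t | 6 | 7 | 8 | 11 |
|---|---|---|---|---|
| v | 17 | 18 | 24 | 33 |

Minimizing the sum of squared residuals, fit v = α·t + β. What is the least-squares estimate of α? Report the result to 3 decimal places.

α = 3.357

From the data, Σt·t = 270, Σt = 32, Σ1 = 4.
For Mᵀv: Σt·v = 783, Σv = 92.
Normal equations: [[270, 32]; [32, 4]]·[α, β]ᵀ = [783, 92]ᵀ.
Δ = 270·4 − 32² = 56.
α = (783·4 − 32·92)/56 = 47/14; β = (270·92 − 32·783)/56 = -27/7.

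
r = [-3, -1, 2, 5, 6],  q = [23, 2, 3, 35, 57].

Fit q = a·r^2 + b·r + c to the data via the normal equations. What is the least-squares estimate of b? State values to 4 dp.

b = -2.2115

With design matrix A, AᵀA = [[2019, 321, 75]; [321, 75, 9]; [75, 9, 5]] and Aᵀq = [3148, 452, 120]ᵀ.
Inverting the 3×3 Gram matrix, [a, b, c]ᵀ = [307/156, -115/52, -20/13]ᵀ.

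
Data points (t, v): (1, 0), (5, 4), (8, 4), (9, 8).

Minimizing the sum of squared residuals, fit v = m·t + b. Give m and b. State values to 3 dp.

Forming MᵀM = [[171, 23]; [23, 4]] and Mᵀv = [124, 16]ᵀ gives MᵀM·[m, b]ᵀ = Mᵀv.
Δ = 171·4 − 23² = 155.
m = (124·4 − 23·16)/155 = 128/155; b = (171·16 − 23·124)/155 = -116/155.

m = 0.826, b = -0.748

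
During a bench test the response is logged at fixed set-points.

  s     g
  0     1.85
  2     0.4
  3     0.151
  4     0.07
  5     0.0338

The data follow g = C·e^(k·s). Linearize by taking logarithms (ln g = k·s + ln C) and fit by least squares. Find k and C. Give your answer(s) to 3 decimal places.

k = -0.812, C = 1.868

Taking logs, ln g = k·s + ln C, so regress ln g on s.
Σs = 14.0000, Σ(s)² = 54.0000, Σln g = -8.2381, Σs·ln g = -35.0775.
Equations: 54.0000·k + 14.0000·ln C = -35.0775;  14.0000·k + 5·ln C = -8.2381.
Δ = 54.0000·5 − (14.0000)² = 74.0000; k = (-35.0775·5 − 14.0000·-8.2381)/74.0000 = -0.81154, ln C = (54.0000·-8.2381 − 14.0000·-35.0775)/74.0000 = 0.62468, so C = exp(0.62468) = 1.86764.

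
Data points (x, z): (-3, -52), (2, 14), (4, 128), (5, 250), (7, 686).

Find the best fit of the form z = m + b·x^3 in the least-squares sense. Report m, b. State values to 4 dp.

Normal-equation sums: Σ1 = 5, Σx^3 = 513, Σx^3·x^3 = 138163.
For Mᵀz: Σz = 1026, Σx^3·z = 276256.
MᵀM·[m, b]ᵀ = Mᵀz becomes [[5, 513]; [513, 138163]]·[m, b]ᵀ = [1026, 276256]ᵀ.
Determinant 5·138163 − 513² = 427646.
m = (1026·138163 − 513·276256)/427646 = 17955/213823; b = (5·276256 − 513·1026)/427646 = 427471/213823.

m = 0.0840, b = 1.9992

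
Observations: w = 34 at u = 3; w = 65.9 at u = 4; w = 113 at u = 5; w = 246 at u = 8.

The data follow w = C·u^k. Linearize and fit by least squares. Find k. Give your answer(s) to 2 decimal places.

Linearized form: ln w = k·ln u + ln C. From the 4 transformed points,
Sums: Σln u = 6.1738, Σ(ln u)² = 10.0431, Σln w = 17.9472, Σln u·ln w = 28.7365.
Normal system: [[10.0431, 6.1738]; [6.1738, 4]]·[k, ln C]ᵀ = [28.7365, 17.9472]ᵀ.
Δ = 10.0431·4 − (6.1738)² = 2.0569; k = (28.7365·4 − 6.1738·17.9472)/2.0569 = 2.01466, ln C = (10.0431·17.9472 − 6.1738·28.7365)/2.0569 = 1.37729.

k = 2.01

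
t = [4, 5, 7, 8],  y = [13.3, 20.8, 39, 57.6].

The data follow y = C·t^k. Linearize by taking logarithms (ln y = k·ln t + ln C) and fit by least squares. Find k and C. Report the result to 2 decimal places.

Taking logs, ln y = k·ln t + ln C, so regress ln y on ln t.
Σln t = 7.0211, Σ(ln t)² = 12.6227, Σln y = 13.3398, Σln t·ln y = 24.0300.
Equations: 12.6227·k + 7.0211·ln C = 24.0300;  7.0211·k + 4·ln C = 13.3398.
Solving (det = 1.1954): k = 2.05805, ln C = -0.27749, so C = exp(-0.27749) = 0.75768.

k = 2.06, C = 0.76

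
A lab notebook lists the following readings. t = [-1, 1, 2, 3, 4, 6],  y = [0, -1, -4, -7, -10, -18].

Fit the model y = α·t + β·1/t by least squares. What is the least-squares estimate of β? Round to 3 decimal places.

Entries of XᵀX: Σt·t = 67, Σt·1/t = 6, Σ1/t·1/t = 353/144.
Right-hand side: Σt·y = -178, Σ1/t·y = -65/6.
XᵀX·[α, β]ᵀ = Xᵀy becomes [[67, 6]; [6, 353/144]]·[α, β]ᵀ = [-178, -65/6]ᵀ.
Determinant 67·(353/144) − 6² = 18467/144.
α = ((-178)·(353/144) − 6·(-65/6))/(18467/144) = -53474/18467; β = (67·(-65/6) − 6·(-178))/(18467/144) = 49272/18467.

β = 2.668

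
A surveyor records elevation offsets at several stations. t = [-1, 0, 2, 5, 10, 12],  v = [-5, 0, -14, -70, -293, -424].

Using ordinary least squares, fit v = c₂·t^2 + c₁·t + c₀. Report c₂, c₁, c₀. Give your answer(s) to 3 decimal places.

XᵀX·[c₂, c₁, c₀]ᵀ = Xᵀv reads: 31378·c₂ + 2860·c₁ + 274·c₀ = -92167;  2860·c₂ + 274·c₁ + 28·c₀ = -8391;  274·c₂ + 28·c₁ + 6·c₀ = -806.
(Σt^2·t^2 = 31378, Σt^2·t = 2860, Σt^2 = 274, Σt·t = 274, Σt = 28, Σ1 = 6, Σt^2·v = -92167, Σt·v = -8391, Σv = -806.)
Solving the 3×3 system (Gaussian elimination) gives c₂ = -920759/305124, c₁ = 151411/152562, c₀ = -117833/101708.

c₂ = -3.018, c₁ = 0.992, c₀ = -1.159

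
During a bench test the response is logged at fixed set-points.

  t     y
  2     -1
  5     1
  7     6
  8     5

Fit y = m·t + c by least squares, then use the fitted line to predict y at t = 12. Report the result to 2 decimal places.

Entries of MᵀM: Σt·t = 142, Σt = 22, Σ1 = 4.
Right-hand side: Σt·y = 85, Σy = 11.
Eliminating c: 4·(row 1) − 22·(row 2) gives 84·m = 4·85 − 22·11 = 98, so m = 7/6.
Then c = (11 − 22·(7/6))/4 = -11/3.
At t = 12: ŷ = (7/6)·(12) + (-11/3)·(1) = 31/3.

ŷ = 10.33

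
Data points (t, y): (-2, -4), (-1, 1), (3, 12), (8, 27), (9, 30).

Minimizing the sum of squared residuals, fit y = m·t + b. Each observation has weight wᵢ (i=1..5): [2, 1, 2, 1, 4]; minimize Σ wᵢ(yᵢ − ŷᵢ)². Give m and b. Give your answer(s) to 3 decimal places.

Normal-equation sums: Σwᵢ·t·t = 415, Σwᵢ·t = 45, Σwᵢ·1 = 10.
And Σwᵢ·t·y = 1383, Σwᵢ·y = 164.
So MᵀWM·[m, b]ᵀ = MᵀWy: [[415, 45]; [45, 10]]·[m, b]ᵀ = [1383, 164]ᵀ.
Eliminating b: 10·(row 1) − 45·(row 2) gives 2125·m = 10·1383 − 45·164 = 6450, so m = 258/85.
Then b = (164 − 45·(258/85))/10 = 233/85.

m = 3.035, b = 2.741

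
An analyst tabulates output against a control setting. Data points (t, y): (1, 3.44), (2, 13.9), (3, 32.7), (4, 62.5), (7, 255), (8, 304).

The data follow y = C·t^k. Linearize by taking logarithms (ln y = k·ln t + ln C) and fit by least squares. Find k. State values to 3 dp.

k = 2.197

With ln yᵢ as the transformed response and ln tᵢ as the regressor:
XᵀX = [[11.7199, 7.2034]; [7.2034, 6]], rhs = [34.0591, 22.7482]ᵀ  (here Σln t = 7.2034, Σ(ln t)² = 11.7199, Σln y = 22.7482, Σln t·ln y = 34.0591).
Δ = 11.7199·6 − (7.2034)² = 18.4301; k = (34.0591·6 − 7.2034·22.7482)/18.4301 = 2.19697, ln C = (11.7199·22.7482 − 7.2034·34.0591)/18.4301 = 1.15375.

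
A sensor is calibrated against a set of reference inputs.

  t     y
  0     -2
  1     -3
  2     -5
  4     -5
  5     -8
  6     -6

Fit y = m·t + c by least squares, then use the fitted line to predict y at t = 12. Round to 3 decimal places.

Forming MᵀM = [[82, 18]; [18, 6]] and Mᵀy = [-109, -29]ᵀ gives MᵀM·[m, c]ᵀ = Mᵀy.
det = 82·6 − 18² = 168.
m = ((-109)·6 − 18·(-29))/168 = -11/14; c = (82·(-29) − 18·(-109))/168 = -52/21.
At t = 12: ŷ = (-11/14)·(12) + (-52/21)·(1) = -250/21.

ŷ = -11.905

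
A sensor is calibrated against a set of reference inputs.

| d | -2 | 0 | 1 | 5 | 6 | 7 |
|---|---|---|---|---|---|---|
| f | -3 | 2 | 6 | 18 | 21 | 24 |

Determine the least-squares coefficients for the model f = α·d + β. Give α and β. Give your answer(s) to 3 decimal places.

Forming AᵀA = [[115, 17]; [17, 6]] and Aᵀf = [396, 68]ᵀ gives AᵀA·[α, β]ᵀ = Aᵀf.
Eliminating β: 6·(row 1) − 17·(row 2) gives 401·α = 6·396 − 17·68 = 1220, so α = 1220/401.
Then β = (68 − 17·(1220/401))/6 = 1088/401.

α = 3.042, β = 2.713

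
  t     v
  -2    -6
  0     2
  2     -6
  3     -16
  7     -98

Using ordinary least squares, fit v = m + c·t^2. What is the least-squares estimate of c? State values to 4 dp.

Setting ∂/∂m … = 0 gives: 5·m + 66·c = -124;  66·m + 2514·c = -4994.
Determinant 5·2514 − 66² = 8214.
m = ((-124)·2514 − 66·(-4994))/8214 = 2978/1369; c = (5·(-4994) − 66·(-124))/8214 = -8393/4107.

c = -2.0436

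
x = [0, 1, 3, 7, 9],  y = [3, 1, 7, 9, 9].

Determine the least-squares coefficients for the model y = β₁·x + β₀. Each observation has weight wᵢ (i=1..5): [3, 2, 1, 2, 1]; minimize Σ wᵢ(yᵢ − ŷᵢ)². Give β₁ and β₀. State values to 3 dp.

Sums needed: Σwᵢ·x·x = 190, Σwᵢ·x = 28, Σwᵢ·1 = 9.
For MᵀWy: Σwᵢ·x·y = 230, Σwᵢ·y = 45.
MᵀWM·[β₁, β₀]ᵀ = MᵀWy becomes [[190, 28]; [28, 9]]·[β₁, β₀]ᵀ = [230, 45]ᵀ.
det = 190·9 − 28² = 926.
β₁ = (230·9 − 28·45)/926 = 405/463; β₀ = (190·45 − 28·230)/926 = 1055/463.

β₁ = 0.875, β₀ = 2.279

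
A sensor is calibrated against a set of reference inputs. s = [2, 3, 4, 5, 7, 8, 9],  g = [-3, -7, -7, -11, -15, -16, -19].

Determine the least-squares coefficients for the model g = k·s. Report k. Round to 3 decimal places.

Normal-equation sums: Σs·s = 248.
For Xᵀg: Σs·g = -514.
Hence k = -514 / 248 ≈ -2.07258.

k = -2.073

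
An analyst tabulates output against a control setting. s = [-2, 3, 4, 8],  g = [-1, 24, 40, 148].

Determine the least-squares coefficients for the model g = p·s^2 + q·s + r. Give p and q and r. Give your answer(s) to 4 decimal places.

Sums needed: Σs^2·s^2 = 4449, Σs^2·s = 595, Σs^2 = 93, Σs·s = 93, Σs = 13, Σ1 = 4.
For Mᵀg: Σs^2·g = 10324, Σs·g = 1418, Σg = 211.
MᵀM·[p, q, r]ᵀ = Mᵀg becomes [[4449, 595, 93]; [595, 93, 13]; [93, 13, 4]]·[p, q, r]ᵀ = [10324, 1418, 211]ᵀ.
Solving the 3×3 system (Gaussian elimination) gives p = 6061/3035, q = 8828/3035, r = -9513/3035.

p = 1.9970, q = 2.9087, r = -3.1344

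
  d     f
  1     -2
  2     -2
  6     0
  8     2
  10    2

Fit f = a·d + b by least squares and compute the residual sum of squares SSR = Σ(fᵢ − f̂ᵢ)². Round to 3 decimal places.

The normal equations are: 205·a + 27·b = 30;  27·a + 5·b = 0.
(Σd·d = 205, Σd = 27, Σ1 = 5, Σd·f = 30, Σf = 0.)
Δ = 205·5 − 27² = 296.
a = (30·5 − 27·0)/296 = 75/148; b = (205·0 − 27·30)/296 = -405/148.
Residuals: 17/74, -41/148, -45/148, 101/148, -49/148; SSR = 59/74.

SSR = 0.797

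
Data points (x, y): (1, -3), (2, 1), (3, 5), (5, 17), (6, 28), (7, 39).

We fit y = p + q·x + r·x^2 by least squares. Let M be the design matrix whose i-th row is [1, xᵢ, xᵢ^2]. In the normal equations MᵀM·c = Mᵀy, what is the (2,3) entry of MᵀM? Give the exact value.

720

Row 2 ↔ basis x, column 3 ↔ basis x^2, so (MᵀM)_{2,3} = Σᵢ (x)·(x^2) = (1)·(1) + (2)·(4) + (3)·(9) + (5)·(25) + (6)·(36) + (7)·(49) = 720.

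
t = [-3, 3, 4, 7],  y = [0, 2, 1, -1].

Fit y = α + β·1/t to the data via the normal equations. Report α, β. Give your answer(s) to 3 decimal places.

α = 0.287, β = 2.166

With design matrix M, MᵀM = [[4, 11/28]; [11/28, 2153/7056]] and Mᵀy = [2, 65/84]ᵀ.
det = 4·(2153/7056) − (11/28)² = 7523/7056.
α = (2·(2153/7056) − (11/28)·(65/84))/(7523/7056) = 2161/7523; β = (4·(65/84) − (11/28)·2)/(7523/7056) = 16296/7523.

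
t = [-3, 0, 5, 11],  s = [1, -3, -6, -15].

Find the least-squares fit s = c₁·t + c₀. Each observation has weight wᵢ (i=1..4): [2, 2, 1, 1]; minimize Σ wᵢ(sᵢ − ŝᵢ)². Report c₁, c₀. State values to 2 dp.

c₁ = -1.08, c₀ = -2.36

Forming AᵀWA = [[164, 10]; [10, 6]] and AᵀWs = [-201, -25]ᵀ gives AᵀWA·[c₁, c₀]ᵀ = AᵀWs.
Eliminating c₀: 6·(row 1) − 10·(row 2) gives 884·c₁ = 6·(-201) − 10·(-25) = -956, so c₁ = -239/221.
Then c₀ = ((-25) − 10·(-239/221))/6 = -1045/442.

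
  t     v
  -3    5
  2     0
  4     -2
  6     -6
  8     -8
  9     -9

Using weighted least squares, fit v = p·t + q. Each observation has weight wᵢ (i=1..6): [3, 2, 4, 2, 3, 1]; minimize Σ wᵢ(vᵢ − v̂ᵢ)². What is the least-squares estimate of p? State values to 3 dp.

Entries of AᵀWA: Σwᵢ·t·t = 444, Σwᵢ·t = 56, Σwᵢ·1 = 15.
And Σwᵢ·t·v = -422, Σwᵢ·v = -38.
Eliminating q: 15·(row 1) − 56·(row 2) gives 3524·p = 15·(-422) − 56·(-38) = -4202, so p = -2101/1762.
Then q = ((-38) − 56·(-2101/1762))/15 = 1690/881.

p = -1.192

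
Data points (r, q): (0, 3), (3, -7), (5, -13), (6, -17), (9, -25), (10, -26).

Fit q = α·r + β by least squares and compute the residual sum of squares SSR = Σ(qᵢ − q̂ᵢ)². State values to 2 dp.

The normal system XᵀX·[α, β]ᵀ = Xᵀq is [[251, 33]; [33, 6]]·[α, β]ᵀ = [-673, -85]ᵀ.
Eliminating β: 6·(row 1) − 33·(row 2) gives 417·α = 6·(-673) − 33·(-85) = -1233, so α = -411/139.
Then β = ((-85) − 33·(-411/139))/6 = 874/417.
Residuals: 377/417, -94/417, -130/417, -565/417, -202/417, 614/417; SSR = 2170/417.

SSR = 5.20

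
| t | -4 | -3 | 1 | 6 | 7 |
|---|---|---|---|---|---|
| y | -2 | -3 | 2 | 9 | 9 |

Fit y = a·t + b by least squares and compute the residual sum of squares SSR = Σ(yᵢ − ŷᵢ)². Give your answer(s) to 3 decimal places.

SSR = 3.318

From the data, Σt·t = 111, Σt = 7, Σ1 = 5.
Right-hand side: Σt·y = 136, Σy = 15.
Normal equations: [[111, 7]; [7, 5]]·[a, b]ᵀ = [136, 15]ᵀ.
Δ = 111·5 − 7² = 506.
a = (136·5 − 7·15)/506 = 25/22; b = (111·15 − 7·136)/506 = 31/22.
Residuals: 25/22, -1, -6/11, 17/22, -4/11; SSR = 73/22.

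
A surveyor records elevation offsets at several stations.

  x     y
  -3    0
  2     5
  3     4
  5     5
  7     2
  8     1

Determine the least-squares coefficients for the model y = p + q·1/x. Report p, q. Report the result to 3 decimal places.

p = 1.804, q = 6.380

The normal system MᵀM·[p, q]ᵀ = Mᵀy is [[6, 271/280]; [271/280, 386849/705600]]·[p, q]ᵀ = [17, 881/168]ᵀ.
Determinant 6·(386849/705600) − (271/280)² = 22135/9408.
p = (17·(386849/705600) − (271/280)·(881/168))/(22135/9408) = 2995168/1660125; q = (6·(881/168) − (271/280)·17)/(22135/9408) = 706104/110675.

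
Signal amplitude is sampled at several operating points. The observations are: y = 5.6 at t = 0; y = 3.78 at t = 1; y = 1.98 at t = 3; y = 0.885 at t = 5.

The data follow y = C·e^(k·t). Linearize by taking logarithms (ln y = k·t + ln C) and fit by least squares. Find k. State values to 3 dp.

Let Y = ln y. Fitting Y = k·t + ln C by least squares:
Σt = 9.0000, Σ(t)² = 35.0000, Σln y = 3.6134, Σt·ln y = 2.7682.
Normal system: [[35.0000, 9.0000]; [9.0000, 4]]·[k, ln C]ᵀ = [2.7682, 3.6134]ᵀ.
Δ = 35.0000·4 − (9.0000)² = 59.0000; k = (2.7682·4 − 9.0000·3.6134)/59.0000 = -0.36353, ln C = (35.0000·3.6134 − 9.0000·2.7682)/59.0000 = 1.72129.

k = -0.364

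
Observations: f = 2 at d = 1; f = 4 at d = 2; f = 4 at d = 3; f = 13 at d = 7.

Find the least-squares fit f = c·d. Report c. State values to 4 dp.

c = 1.7937

Forming XᵀX = [[63]] and Xᵀf = [113]ᵀ gives XᵀX·[c]ᵀ = Xᵀf.
Hence c = 113 / 63 ≈ 1.79365.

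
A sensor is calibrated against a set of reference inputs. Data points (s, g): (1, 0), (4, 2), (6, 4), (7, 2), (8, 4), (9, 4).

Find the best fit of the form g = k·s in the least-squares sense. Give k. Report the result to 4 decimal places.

k = 0.4615

Forming MᵀM = [[247]] and Mᵀg = [114]ᵀ gives MᵀM·[k]ᵀ = Mᵀg.
k = 114/247 = 0.461538.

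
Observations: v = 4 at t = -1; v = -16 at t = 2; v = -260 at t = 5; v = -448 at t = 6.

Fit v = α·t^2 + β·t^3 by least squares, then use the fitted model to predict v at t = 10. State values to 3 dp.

v̂ = -2080.931

Forming XᵀX = [[1938, 10932]; [10932, 62346]] and Xᵀv = [-22688, -129400]ᵀ gives XᵀX·[α, β]ᵀ = Xᵀv.
Eliminating β: 62346·(row 1) − 10932·(row 2) gives 1317924·α = 62346·(-22688) − 10932·(-129400) = 94752, so α = 2632/36609.
Then β = ((-129400) − 10932·(2632/36609))/62346 = -76444/36609.
At t = 10: v̂ = (2632/36609)·(100) + (-76444/36609)·(1000) = -25393600/12203.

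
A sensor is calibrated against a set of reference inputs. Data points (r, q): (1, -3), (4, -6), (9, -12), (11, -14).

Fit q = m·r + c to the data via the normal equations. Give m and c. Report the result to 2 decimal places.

m = -1.12, c = -1.75

Entries of AᵀA: Σr·r = 219, Σr = 25, Σ1 = 4.
For Aᵀq: Σr·q = -289, Σq = -35.
AᵀA·[m, c]ᵀ = Aᵀq becomes [[219, 25]; [25, 4]]·[m, c]ᵀ = [-289, -35]ᵀ.
det = 219·4 − 25² = 251.
m = ((-289)·4 − 25·(-35))/251 = -281/251; c = (219·(-35) − 25·(-289))/251 = -440/251.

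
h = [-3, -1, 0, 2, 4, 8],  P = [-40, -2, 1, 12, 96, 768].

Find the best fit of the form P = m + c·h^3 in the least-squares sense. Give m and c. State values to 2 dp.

m = 0.21, c = 1.50

Setting ∂/∂m … = 0 gives: 6·m + 556·c = 835;  556·m + 267034·c = 400538.
(Σ1 = 6, Σh^3 = 556, Σh^3·h^3 = 267034, ΣP = 835, Σh^3·P = 400538.)
det = 6·267034 − 556² = 1293068.
m = (835·267034 − 556·400538)/1293068 = 137131/646534; c = (6·400538 − 556·835)/1293068 = 484742/323267.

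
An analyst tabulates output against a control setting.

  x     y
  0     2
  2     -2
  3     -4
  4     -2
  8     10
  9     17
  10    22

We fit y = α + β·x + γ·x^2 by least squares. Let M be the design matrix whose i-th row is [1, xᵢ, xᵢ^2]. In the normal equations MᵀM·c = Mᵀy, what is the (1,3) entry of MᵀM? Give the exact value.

Row 1 ↔ basis 1, column 3 ↔ basis x^2, so (MᵀM)_{1,3} = Σᵢ x^2 = (1)·(0) + (1)·(4) + (1)·(9) + (1)·(16) + (1)·(64) + (1)·(81) + (1)·(100) = 274.

274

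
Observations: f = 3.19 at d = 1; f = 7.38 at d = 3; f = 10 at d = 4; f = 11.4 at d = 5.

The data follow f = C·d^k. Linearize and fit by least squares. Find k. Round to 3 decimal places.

k = 0.801

Let Y = ln f. Fitting Y = k·ln d + ln C by least squares:
Σln d = 4.0943, Σ(ln d)² = 5.7191, Σln f = 7.8950, Σln d·ln f = 9.3047.
Equations: 5.7191·k + 4.0943·ln C = 9.3047;  4.0943·k + 4·ln C = 7.8950.
Solving (det = 6.1125): k = 0.80064, ln C = 1.15423.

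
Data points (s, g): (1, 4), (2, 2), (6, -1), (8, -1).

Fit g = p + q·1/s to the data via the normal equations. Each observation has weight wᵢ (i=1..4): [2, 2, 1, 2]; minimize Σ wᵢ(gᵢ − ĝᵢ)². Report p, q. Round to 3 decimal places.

p = -1.556, q = 5.823

MᵀWM·[p, q]ᵀ = MᵀWg reads: 7·p + (41/12)·q = 9;  (41/12)·p + (737/288)·q = 115/12.
(Σwᵢ·1 = 7, Σwᵢ·1/s = 41/12, Σwᵢ·1/s·1/s = 737/288, Σwᵢ·g = 9, Σwᵢ·1/s·g = 115/12.)
Eliminating q: (737/288)·(row 1) − (41/12)·(row 2) gives (599/96)·p = (737/288)·9 − (41/12)·(115/12) = -2797/288, so p = -2797/1797.
Then q = ((115/12) − (41/12)·(-2797/1797))/(737/288) = 3488/599.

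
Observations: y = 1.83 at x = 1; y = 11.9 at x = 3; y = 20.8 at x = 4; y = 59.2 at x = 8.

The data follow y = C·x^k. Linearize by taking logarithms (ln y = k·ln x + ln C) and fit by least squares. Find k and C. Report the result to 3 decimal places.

k = 1.684, C = 1.874

Linearized form: ln y = k·ln x + ln C. From the 4 transformed points,
AᵀA = [[7.4528, 4.5643]; [4.5643, 4]], rhs = [15.4141, 10.1967]ᵀ  (here Σln x = 4.5643, Σ(ln x)² = 7.4528, Σln y = 10.1967, Σln x·ln y = 15.4141).
Slope k = (n·Σln x·ln y − Σln x·Σln y)/(n·Σ(ln x)² − (Σln x)²) = (4·15.4141 − 4.5643·10.1967)/8.9781 = 1.68356; ln C = (Σln y − k·Σln x)/n = 0.62810, so C = exp(0.62810) = 1.87404.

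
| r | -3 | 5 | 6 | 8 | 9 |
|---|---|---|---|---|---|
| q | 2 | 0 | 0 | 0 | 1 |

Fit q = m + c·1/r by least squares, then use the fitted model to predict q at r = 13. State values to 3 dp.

q̂ = 0.514

Sums needed: Σ1 = 5, Σ1/r = 97/360, Σ1/r·1/r = 26809/129600.
And Σq = 3, Σ1/r·q = -5/9.
Δ = 5·(26809/129600) − (97/360)² = 31159/32400.
m = (3·(26809/129600) − (97/360)·(-5/9))/(31159/32400) = 99827/124636; c = (5·(-5/9) − (97/360)·3)/(31159/32400) = -116190/31159.
At r = 13: q̂ = (99827/124636)·(1) + (-116190/31159)·(1/13) = 832991/1620268.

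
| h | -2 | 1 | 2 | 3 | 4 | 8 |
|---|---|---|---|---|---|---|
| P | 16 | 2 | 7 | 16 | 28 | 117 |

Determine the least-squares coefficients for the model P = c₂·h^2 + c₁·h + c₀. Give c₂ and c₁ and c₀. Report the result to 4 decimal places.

c₂ = 2.0442, c₁ = -2.1052, c₀ = 3.2249

With design matrix M, MᵀM = [[4466, 604, 98]; [604, 98, 16]; [98, 16, 6]] and MᵀP = [8174, 1080, 186]ᵀ.
Row-reducing yields c₂ = 31528/15423, c₁ = -32468/15423, c₀ = 16579/5141.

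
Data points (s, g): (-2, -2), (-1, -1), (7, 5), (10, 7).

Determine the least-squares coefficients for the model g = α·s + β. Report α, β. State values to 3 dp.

From the data, Σs·s = 154, Σs = 14, Σ1 = 4.
Moment sums: Σs·g = 110, Σg = 9.
Normal equations: [[154, 14]; [14, 4]]·[α, β]ᵀ = [110, 9]ᵀ.
Eliminating β: 4·(row 1) − 14·(row 2) gives 420·α = 4·110 − 14·9 = 314, so α = 157/210.
Then β = (9 − 14·(157/210))/4 = -11/30.

α = 0.748, β = -0.367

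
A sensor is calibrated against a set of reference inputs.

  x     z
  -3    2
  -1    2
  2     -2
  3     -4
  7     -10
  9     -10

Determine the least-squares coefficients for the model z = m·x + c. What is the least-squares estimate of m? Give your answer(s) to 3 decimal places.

Compute the Gram sums: Σx·x = 153, Σx = 17, Σ1 = 6.
Moment sums: Σx·z = -184, Σz = -22.
So AᵀA·[m, c]ᵀ = Aᵀz: [[153, 17]; [17, 6]]·[m, c]ᵀ = [-184, -22]ᵀ.
Determinant 153·6 − 17² = 629.
m = ((-184)·6 − 17·(-22))/629 = -730/629; c = (153·(-22) − 17·(-184))/629 = -14/37.

m = -1.161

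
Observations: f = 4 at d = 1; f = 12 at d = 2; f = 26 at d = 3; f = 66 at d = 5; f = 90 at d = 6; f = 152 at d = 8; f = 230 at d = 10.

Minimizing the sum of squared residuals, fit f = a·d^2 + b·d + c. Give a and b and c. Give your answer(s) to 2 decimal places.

a = 1.95, b = 3.71, c = -2.33

Setting ∂/∂a … = 0 gives: 16115·a + 1889·b + 239·c = 37904;  1889·a + 239·b + 35·c = 4492;  239·a + 35·b + 7·c = 580.
Row-reducing yields a = 93844/48081, b = 178394/48081, c = -37406/16027.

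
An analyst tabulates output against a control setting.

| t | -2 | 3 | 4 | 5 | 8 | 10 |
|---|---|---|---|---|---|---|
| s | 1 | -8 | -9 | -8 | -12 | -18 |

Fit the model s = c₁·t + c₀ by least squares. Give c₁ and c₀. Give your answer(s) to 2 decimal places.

Sums needed: Σt·t = 218, Σt = 28, Σ1 = 6.
And Σt·s = -378, Σs = -54.
AᵀA·[c₁, c₀]ᵀ = Aᵀs becomes [[218, 28]; [28, 6]]·[c₁, c₀]ᵀ = [-378, -54]ᵀ.
Eliminating c₀: 6·(row 1) − 28·(row 2) gives 524·c₁ = 6·(-378) − 28·(-54) = -756, so c₁ = -189/131.
Then c₀ = ((-54) − 28·(-189/131))/6 = -297/131.

c₁ = -1.44, c₀ = -2.27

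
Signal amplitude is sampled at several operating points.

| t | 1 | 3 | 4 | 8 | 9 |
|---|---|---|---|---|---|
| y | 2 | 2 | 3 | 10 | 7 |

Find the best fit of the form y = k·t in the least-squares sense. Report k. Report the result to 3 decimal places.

Sums needed: Σt·t = 171.
And Σt·y = 163.
Normal equations: [[171]]·[k]ᵀ = [163]ᵀ.
Hence k = 163 / 171 ≈ 0.953216.

k = 0.953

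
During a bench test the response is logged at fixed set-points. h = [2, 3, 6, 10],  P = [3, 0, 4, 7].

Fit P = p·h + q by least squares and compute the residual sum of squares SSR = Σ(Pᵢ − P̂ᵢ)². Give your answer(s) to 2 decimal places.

From the data, Σh·h = 149, Σh = 21, Σ1 = 4.
Right-hand side: Σh·P = 100, ΣP = 14.
Normal equations: [[149, 21]; [21, 4]]·[p, q]ᵀ = [100, 14]ᵀ.
Eliminating q: 4·(row 1) − 21·(row 2) gives 155·p = 4·100 − 21·14 = 106, so p = 106/155.
Then q = (14 − 21·(106/155))/4 = -14/155.
Residuals: 267/155, -304/155, -2/155, 39/155; SSR = 1066/155.

SSR = 6.88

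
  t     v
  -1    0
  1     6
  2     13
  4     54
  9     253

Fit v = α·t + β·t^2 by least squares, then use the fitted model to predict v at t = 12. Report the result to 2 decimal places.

The normal system AᵀA·[α, β]ᵀ = Aᵀv is [[103, 801]; [801, 6835]]·[α, β]ᵀ = [2525, 21415]ᵀ.
Δ = 103·6835 − 801² = 62404.
α = (2525·6835 − 801·21415)/62404 = 26240/15601; β = (103·21415 − 801·2525)/62404 = 45805/15601.
At t = 12: v̂ = (26240/15601)·(12) + (45805/15601)·(144) = 6910800/15601.

v̂ = 442.97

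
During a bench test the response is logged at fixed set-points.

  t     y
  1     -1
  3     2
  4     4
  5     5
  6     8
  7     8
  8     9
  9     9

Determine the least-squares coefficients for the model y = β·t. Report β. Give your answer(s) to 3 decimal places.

β = 1.078

Forming XᵀX = [[281]] and Xᵀy = [303]ᵀ gives XᵀX·[β]ᵀ = Xᵀy.
β = 303/281 = 1.07829.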